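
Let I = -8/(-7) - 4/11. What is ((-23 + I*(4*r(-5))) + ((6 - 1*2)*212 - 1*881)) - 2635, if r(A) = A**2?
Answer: -201207/77 ≈ -2613.1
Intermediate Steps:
I = 60/77 (I = -8*(-1/7) - 4*1/11 = 8/7 - 4/11 = 60/77 ≈ 0.77922)
((-23 + I*(4*r(-5))) + ((6 - 1*2)*212 - 1*881)) - 2635 = ((-23 + 60*(4*(-5)**2)/77) + ((6 - 1*2)*212 - 1*881)) - 2635 = ((-23 + 60*(4*25)/77) + ((6 - 2)*212 - 881)) - 2635 = ((-23 + (60/77)*100) + (4*212 - 881)) - 2635 = ((-23 + 6000/77) + (848 - 881)) - 2635 = (4229/77 - 33) - 2635 = 1688/77 - 2635 = -201207/77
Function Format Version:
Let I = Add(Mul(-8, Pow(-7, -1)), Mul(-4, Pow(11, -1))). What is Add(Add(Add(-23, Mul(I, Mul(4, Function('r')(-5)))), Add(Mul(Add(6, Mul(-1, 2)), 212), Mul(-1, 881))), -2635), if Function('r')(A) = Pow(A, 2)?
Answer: Rational(-201207, 77) ≈ -2613.1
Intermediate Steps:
I = Rational(60, 77) (I = Add(Mul(-8, Rational(-1, 7)), Mul(-4, Rational(1, 11))) = Add(Rational(8, 7), Rational(-4, 11)) = Rational(60, 77) ≈ 0.77922)
Add(Add(Add(-23, Mul(I, Mul(4, Function('r')(-5)))), Add(Mul(Add(6, Mul(-1, 2)), 212), Mul(-1, 881))), -2635) = Add(Add(Add(-23, Mul(Rational(60, 77), Mul(4, Pow(-5, 2)))), Add(Mul(Add(6, Mul(-1, 2)), 212), Mul(-1, 881))), -2635) = Add(Add(Add(-23, Mul(Rational(60, 77), Mul(4, 25))), Add(Mul(Add(6, -2), 212), -881)), -2635) = Add(Add(Add(-23, Mul(Rational(60, 77), 100)), Add(Mul(4, 212), -881)), -2635) = Add(Add(Add(-23, Rational(6000, 77)), Add(848, -881)), -2635) = Add(Add(Rational(4229, 77), -33), -2635) = Add(Rational(1688, 77), -2635) = Rational(-201207, 77)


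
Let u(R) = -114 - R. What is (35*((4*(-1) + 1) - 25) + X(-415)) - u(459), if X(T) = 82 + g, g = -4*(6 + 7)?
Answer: -377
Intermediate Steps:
g = -52 (g = -4*13 = -52)
X(T) = 30 (X(T) = 82 - 52 = 30)
(35*((4*(-1) + 1) - 25) + X(-415)) - u(459) = (35*((4*(-1) + 1) - 25) + 30) - (-114 - 1*459) = (35*((-4 + 1) - 25) + 30) - (-114 - 459) = (35*(-3 - 25) + 30) - 1*(-573) = (35*(-28) + 30) + 573 = (-980 + 30) + 573 = -950 + 573 = -377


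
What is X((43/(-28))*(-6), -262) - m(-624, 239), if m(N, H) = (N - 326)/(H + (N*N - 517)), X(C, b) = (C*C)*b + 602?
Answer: -412633518725/19065802 ≈ -21643.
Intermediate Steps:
X(C, b) = 602 + b*C**2 (X(C, b) = C**2*b + 602 = b*C**2 + 602 = 602 + b*C**2)
m(N, H) = (-326 + N)/(-517 + H + N**2) (m(N, H) = (-326 + N)/(H + (N**2 - 517)) = (-326 + N)/(H + (-517 + N**2)) = (-326 + N)/(-517 + H + N**2))
X((43/(-28))*(-6), -262) - m(-624, 239) = (602 - 262*((43/(-28))*(-6))**2) - (-326 - 624)/(-517 + 239 + (-624)**2) = (602 - 262*((43*(-1/28))*(-6))**2) - (-950)/(-517 + 239 + 389376) = (602 - 262*(-43/28*(-6))**2) - (-950)/389098 = (602 - 262*(129/14)**2) - (-950)/389098 = (602 - 262*16641/196) - 1*(-475/194549) = (602 - 2179971/98) + 475/194549 = -2120975/98 + 475/194549 = -412633518725/19065802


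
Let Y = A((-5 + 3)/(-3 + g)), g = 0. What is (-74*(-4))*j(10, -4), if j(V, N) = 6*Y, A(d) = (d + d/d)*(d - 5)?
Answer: -38480/3 ≈ -12827.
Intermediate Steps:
A(d) = (1 + d)*(-5 + d) (A(d) = (d + 1)*(-5 + d) = (1 + d)*(-5 + d))
Y = -65/9 (Y = -5 + ((-5 + 3)/(-3 + 0))² - 4*(-5 + 3)/(-3 + 0) = -5 + (-2/(-3))² - (-8)/(-3) = -5 + (-2*(-⅓))² - (-8)*(-1)/3 = -5 + (⅔)² - 4*⅔ = -5 + 4/9 - 8/3 = -65/9 ≈ -7.2222)
j(V, N) = -130/3 (j(V, N) = 6*(-65/9) = -130/3)
(-74*(-4))*j(10, -4) = -74*(-4)*(-130/3) = 296*(-130/3) = -38480/3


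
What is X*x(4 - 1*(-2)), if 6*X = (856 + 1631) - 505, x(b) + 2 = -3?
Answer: -4955/3 ≈ -1651.7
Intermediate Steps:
x(b) = -5 (x(b) = -2 - 3 = -5)
X = 991/3 (X = ((856 + 1631) - 505)/6 = (2487 - 505)/6 = (⅙)*1982 = 991/3 ≈ 330.33)
X*x(4 - 1*(-2)) = (991/3)*(-5) = -4955/3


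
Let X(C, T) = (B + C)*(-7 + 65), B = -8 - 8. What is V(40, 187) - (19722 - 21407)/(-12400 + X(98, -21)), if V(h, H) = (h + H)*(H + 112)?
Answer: 518819527/7644 ≈ 67873.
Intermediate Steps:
B = -16
V(h, H) = (112 + H)*(H + h) (V(h, H) = (H + h)*(112 + H) = (112 + H)*(H + h))
X(C, T) = -928 + 58*C (X(C, T) = (-16 + C)*(-7 + 65) = (-16 + C)*58 = -928 + 58*C)
V(40, 187) - (19722 - 21407)/(-12400 + X(98, -21)) = (187² + 112*187 + 112*40 + 187*40) - (19722 - 21407)/(-12400 + (-928 + 58*98)) = (34969 + 20944 + 4480 + 7480) - (-1685)/(-12400 + (-928 + 5684)) = 67873 - (-1685)/(-12400 + 4756) = 67873 - (-1685)/(-7644) = 67873 - (-1685)*(-1)/7644 = 67873 - 1*1685/7644 = 67873 - 1685/7644 = 518819527/7644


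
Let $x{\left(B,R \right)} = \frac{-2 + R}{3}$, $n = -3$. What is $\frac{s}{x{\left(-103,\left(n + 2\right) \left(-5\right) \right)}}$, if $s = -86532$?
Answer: $-86532$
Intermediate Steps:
$x{\left(B,R \right)} = - \frac{2}{3} + \frac{R}{3}$ ($x{\left(B,R \right)} = \left(-2 + R\right) \frac{1}{3} = - \frac{2}{3} + \frac{R}{3}$)
$\frac{s}{x{\left(-103,\left(n + 2\right) \left(-5\right) \right)}} = - \frac{86532}{- \frac{2}{3} + \frac{\left(-3 + 2\right) \left(-5\right)}{3}} = - \frac{86532}{- \frac{2}{3} + \frac{\left(-1\right) \left(-5\right)}{3}} = - \frac{86532}{- \frac{2}{3} + \frac{1}{3} \cdot 5} = - \frac{86532}{- \frac{2}{3} + \frac{5}{3}} = - \frac{86532}{1} = \left(-86532\right) 1 = -86532$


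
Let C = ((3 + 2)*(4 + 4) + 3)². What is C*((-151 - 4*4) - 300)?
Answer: -863483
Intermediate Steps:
C = 1849 (C = (5*8 + 3)² = (40 + 3)² = 43² = 1849)
C*((-151 - 4*4) - 300) = 1849*((-151 - 4*4) - 300) = 1849*((-151 - 16) - 300) = 1849*(-167 - 300) = 1849*(-467) = -863483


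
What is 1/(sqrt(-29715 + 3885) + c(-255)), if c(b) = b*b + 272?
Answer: 65297/4263724039 - 3*I*sqrt(2870)/4263724039 ≈ 1.5315e-5 - 3.7694e-8*I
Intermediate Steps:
c(b) = 272 + b**2 (c(b) = b**2 + 272 = 272 + b**2)
1/(sqrt(-29715 + 3885) + c(-255)) = 1/(sqrt(-29715 + 3885) + (272 + (-255)**2)) = 1/(sqrt(-25830) + (272 + 65025)) = 1/(3*I*sqrt(2870) + 65297) = 1/(65297 + 3*I*sqrt(2870))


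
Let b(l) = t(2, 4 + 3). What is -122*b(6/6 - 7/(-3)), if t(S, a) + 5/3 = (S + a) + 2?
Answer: -3416/3 ≈ -1138.7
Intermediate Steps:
t(S, a) = ⅓ + S + a (t(S, a) = -5/3 + ((S + a) + 2) = -5/3 + (2 + S + a) = ⅓ + S + a)
b(l) = 28/3 (b(l) = ⅓ + 2 + (4 + 3) = ⅓ + 2 + 7 = 28/3)
-122*b(6/6 - 7/(-3)) = -122*28/3 = -3416/3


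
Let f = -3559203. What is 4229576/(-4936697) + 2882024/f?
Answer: -29281598822656/17570706772491 ≈ -1.6665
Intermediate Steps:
4229576/(-4936697) + 2882024/f = 4229576/(-4936697) + 2882024/(-3559203) = 4229576*(-1/4936697) + 2882024*(-1/3559203) = -4229576/4936697 - 2882024/3559203 = -29281598822656/17570706772491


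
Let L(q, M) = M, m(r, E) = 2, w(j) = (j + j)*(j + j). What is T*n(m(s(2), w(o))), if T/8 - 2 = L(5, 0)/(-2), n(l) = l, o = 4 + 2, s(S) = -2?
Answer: 32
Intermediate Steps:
o = 6
w(j) = 4*j² (w(j) = (2*j)*(2*j) = 4*j²)
T = 16 (T = 16 + 8*(0/(-2)) = 16 + 8*(0*(-½)) = 16 + 8*0 = 16 + 0 = 16)
T*n(m(s(2), w(o))) = 16*2 = 32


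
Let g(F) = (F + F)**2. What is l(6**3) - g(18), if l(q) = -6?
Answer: -1302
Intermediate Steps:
g(F) = 4*F**2 (g(F) = (2*F)**2 = 4*F**2)
l(6**3) - g(18) = -6 - 4*18**2 = -6 - 4*324 = -6 - 1*1296 = -6 - 1296 = -1302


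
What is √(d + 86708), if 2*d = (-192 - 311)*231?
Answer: √114446/2 ≈ 169.15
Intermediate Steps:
d = -116193/2 (d = ((-192 - 311)*231)/2 = (-503*231)/2 = (½)*(-116193) = -116193/2 ≈ -58097.)
√(d + 86708) = √(-116193/2 + 86708) = √(57223/2) = √114446/2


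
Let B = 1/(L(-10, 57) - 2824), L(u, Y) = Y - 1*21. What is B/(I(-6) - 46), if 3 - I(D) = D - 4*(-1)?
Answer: 1/114308 ≈ 8.7483e-6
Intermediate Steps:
I(D) = -1 - D (I(D) = 3 - (D - 4*(-1)) = 3 - (D + 4) = 3 - (4 + D) = 3 + (-4 - D) = -1 - D)
L(u, Y) = -21 + Y (L(u, Y) = Y - 21 = -21 + Y)
B = -1/2788 (B = 1/((-21 + 57) - 2824) = 1/(36 - 2824) = 1/(-2788) = -1/2788 ≈ -0.00035868)
B/(I(-6) - 46) = -1/2788/((-1 - 1*(-6)) - 46) = -1/2788/((-1 + 6) - 46) = -1/2788/(5 - 46) = -1/2788/(-41) = -1/41*(-1/2788) = 1/114308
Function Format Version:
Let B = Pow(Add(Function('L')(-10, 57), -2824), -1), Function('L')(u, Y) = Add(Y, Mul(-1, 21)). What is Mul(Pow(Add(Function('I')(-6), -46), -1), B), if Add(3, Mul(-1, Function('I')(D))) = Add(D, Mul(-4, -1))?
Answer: Rational(1, 114308) ≈ 8.7483e-6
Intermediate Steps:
Function('I')(D) = Add(-1, Mul(-1, D)) (Function('I')(D) = Add(3, Mul(-1, Add(D, Mul(-4, -1)))) = Add(3, Mul(-1, Add(D, 4))) = Add(3, Mul(-1, Add(4, D))) = Add(3, Add(-4, Mul(-1, D))) = Add(-1, Mul(-1, D)))
Function('L')(u, Y) = Add(-21, Y) (Function('L')(u, Y) = Add(Y, -21) = Add(-21, Y))
B = Rational(-1, 2788) (B = Pow(Add(Add(-21, 57), -2824), -1) = Pow(Add(36, -2824), -1) = Pow(-2788, -1) = Rational(-1, 2788) ≈ -0.00035868)
Mul(Pow(Add(Function('I')(-6), -46), -1), B) = Mul(Pow(Add(Add(-1, Mul(-1, -6)), -46), -1), Rational(-1, 2788)) = Mul(Pow(Add(Add(-1, 6), -46), -1), Rational(-1, 2788)) = Mul(Pow(Add(5, -46), -1), Rational(-1, 2788)) = Mul(Pow(-41, -1), Rational(-1, 2788)) = Mul(Rational(-1, 41), Rational(-1, 2788)) = Rational(1, 114308)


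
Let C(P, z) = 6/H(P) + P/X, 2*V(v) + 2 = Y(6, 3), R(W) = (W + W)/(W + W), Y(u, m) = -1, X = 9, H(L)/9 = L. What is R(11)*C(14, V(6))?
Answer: 101/63 ≈ 1.6032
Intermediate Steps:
H(L) = 9*L
R(W) = 1 (R(W) = (2*W)/((2*W)) = (2*W)*(1/(2*W)) = 1)
V(v) = -3/2 (V(v) = -1 + (½)*(-1) = -1 - ½ = -3/2)
C(P, z) = P/9 + 2/(3*P) (C(P, z) = 6/((9*P)) + P/9 = 6*(1/(9*P)) + P*(⅑) = 2/(3*P) + P/9 = P/9 + 2/(3*P))
R(11)*C(14, V(6)) = 1*((⅑)*(6 + 14²)/14) = 1*((⅑)*(1/14)*(6 + 196)) = 1*((⅑)*(1/14)*202) = 1*(101/63) = 101/63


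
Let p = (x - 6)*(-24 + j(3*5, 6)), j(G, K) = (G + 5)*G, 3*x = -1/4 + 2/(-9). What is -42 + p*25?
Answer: -382753/9 ≈ -42528.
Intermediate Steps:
x = -17/108 (x = (-1/4 + 2/(-9))/3 = (-1*¼ + 2*(-⅑))/3 = (-¼ - 2/9)/3 = (⅓)*(-17/36) = -17/108 ≈ -0.15741)
j(G, K) = G*(5 + G) (j(G, K) = (5 + G)*G = G*(5 + G))
p = -15295/9 (p = (-17/108 - 6)*(-24 + (3*5)*(5 + 3*5)) = -665*(-24 + 15*(5 + 15))/108 = -665*(-24 + 15*20)/108 = -665*(-24 + 300)/108 = -665/108*276 = -15295/9 ≈ -1699.4)
-42 + p*25 = -42 - 15295/9*25 = -42 - 382375/9 = -382753/9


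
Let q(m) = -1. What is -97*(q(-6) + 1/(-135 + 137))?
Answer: 97/2 ≈ 48.500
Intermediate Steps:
-97*(q(-6) + 1/(-135 + 137)) = -97*(-1 + 1/(-135 + 137)) = -97*(-1 + 1/2) = -97*(-1 + ½) = -97*(-½) = 97/2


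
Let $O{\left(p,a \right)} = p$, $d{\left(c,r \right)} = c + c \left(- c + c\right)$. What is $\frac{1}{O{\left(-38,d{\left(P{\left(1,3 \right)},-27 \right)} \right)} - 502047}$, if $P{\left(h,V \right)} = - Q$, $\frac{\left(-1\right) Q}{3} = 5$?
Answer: $- \frac{1}{502085} \approx -1.9917 \cdot 10^{-6}$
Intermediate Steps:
$Q = -15$ ($Q = \left(-3\right) 5 = -15$)
$P{\left(h,V \right)} = 15$ ($P{\left(h,V \right)} = \left(-1\right) \left(-15\right) = 15$)
$d{\left(c,r \right)} = c$ ($d{\left(c,r \right)} = c + c 0 = c + 0 = c$)
$\frac{1}{O{\left(-38,d{\left(P{\left(1,3 \right)},-27 \right)} \right)} - 502047} = \frac{1}{-38 - 502047} = \frac{1}{-502085} = - \frac{1}{502085}$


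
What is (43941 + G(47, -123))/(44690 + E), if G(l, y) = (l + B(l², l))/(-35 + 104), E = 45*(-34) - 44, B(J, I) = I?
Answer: 3032023/2975004 ≈ 1.0192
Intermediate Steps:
E = -1574 (E = -1530 - 44 = -1574)
G(l, y) = 2*l/69 (G(l, y) = (l + l)/(-35 + 104) = (2*l)/69 = (2*l)*(1/69) = 2*l/69)
(43941 + G(47, -123))/(44690 + E) = (43941 + (2/69)*47)/(44690 - 1574) = (43941 + 94/69)/43116 = (3032023/69)*(1/43116) = 3032023/2975004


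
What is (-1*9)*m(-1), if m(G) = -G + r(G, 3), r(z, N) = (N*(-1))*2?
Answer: 45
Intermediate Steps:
r(z, N) = -2*N (r(z, N) = -N*2 = -2*N)
m(G) = -6 - G (m(G) = -G - 2*3 = -G - 6 = -6 - G)
(-1*9)*m(-1) = (-1*9)*(-6 - 1*(-1)) = -9*(-6 + 1) = -9*(-5) = 45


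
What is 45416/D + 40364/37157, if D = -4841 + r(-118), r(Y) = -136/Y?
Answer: -12576833692/1515745501 ≈ -8.2975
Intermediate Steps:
D = -285551/59 (D = -4841 - 136/(-118) = -4841 - 136*(-1/118) = -4841 + 68/59 = -285551/59 ≈ -4839.8)
45416/D + 40364/37157 = 45416/(-285551/59) + 40364/37157 = 45416*(-59/285551) + 40364*(1/37157) = -382792/40793 + 40364/37157 = -12576833692/1515745501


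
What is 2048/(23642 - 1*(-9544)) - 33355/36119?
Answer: -516473659/599322567 ≈ -0.86176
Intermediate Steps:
2048/(23642 - 1*(-9544)) - 33355/36119 = 2048/(23642 + 9544) - 33355*1/36119 = 2048/33186 - 33355/36119 = 2048*(1/33186) - 33355/36119 = 1024/16593 - 33355/36119 = -516473659/599322567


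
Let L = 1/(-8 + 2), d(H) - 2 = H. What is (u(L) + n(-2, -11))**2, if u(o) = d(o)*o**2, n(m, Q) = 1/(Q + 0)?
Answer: 9025/5645376 ≈ 0.0015987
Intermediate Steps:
d(H) = 2 + H
n(m, Q) = 1/Q
L = -1/6 (L = 1/(-6) = -1/6 ≈ -0.16667)
u(o) = o**2*(2 + o) (u(o) = (2 + o)*o**2 = o**2*(2 + o))
(u(L) + n(-2, -11))**2 = ((-1/6)**2*(2 - 1/6) + 1/(-11))**2 = ((1/36)*(11/6) - 1/11)**2 = (11/216 - 1/11)**2 = (-95/2376)**2 = 9025/5645376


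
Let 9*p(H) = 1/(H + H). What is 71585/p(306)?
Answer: 394290180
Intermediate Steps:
p(H) = 1/(18*H) (p(H) = 1/(9*(H + H)) = 1/(9*((2*H))) = (1/(2*H))/9 = 1/(18*H))
71585/p(306) = 71585/(((1/18)/306)) = 71585/(((1/18)*(1/306))) = 71585/(1/5508) = 71585*5508 = 394290180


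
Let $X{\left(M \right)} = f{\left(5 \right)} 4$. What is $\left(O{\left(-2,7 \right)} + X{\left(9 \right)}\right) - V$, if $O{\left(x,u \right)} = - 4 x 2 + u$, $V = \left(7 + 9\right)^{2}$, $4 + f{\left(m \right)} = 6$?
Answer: $-225$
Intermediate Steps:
$f{\left(m \right)} = 2$ ($f{\left(m \right)} = -4 + 6 = 2$)
$V = 256$ ($V = 16^{2} = 256$)
$X{\left(M \right)} = 8$ ($X{\left(M \right)} = 2 \cdot 4 = 8$)
$O{\left(x,u \right)} = u - 8 x$ ($O{\left(x,u \right)} = - 8 x + u = u - 8 x$)
$\left(O{\left(-2,7 \right)} + X{\left(9 \right)}\right) - V = \left(\left(7 - -16\right) + 8\right) - 256 = \left(\left(7 + 16\right) + 8\right) - 256 = \left(23 + 8\right) - 256 = 31 - 256 = -225$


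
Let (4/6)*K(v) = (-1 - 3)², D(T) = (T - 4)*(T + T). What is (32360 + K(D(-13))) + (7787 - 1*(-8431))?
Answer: 48602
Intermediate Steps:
D(T) = 2*T*(-4 + T) (D(T) = (-4 + T)*(2*T) = 2*T*(-4 + T))
K(v) = 24 (K(v) = 3*(-1 - 3)²/2 = (3/2)*(-4)² = (3/2)*16 = 24)
(32360 + K(D(-13))) + (7787 - 1*(-8431)) = (32360 + 24) + (7787 - 1*(-8431)) = 32384 + (7787 + 8431) = 32384 + 16218 = 48602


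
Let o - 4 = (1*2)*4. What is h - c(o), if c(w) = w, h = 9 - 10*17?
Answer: -173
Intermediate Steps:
h = -161 (h = 9 - 170 = -161)
o = 12 (o = 4 + (1*2)*4 = 4 + 2*4 = 4 + 8 = 12)
h - c(o) = -161 - 1*12 = -161 - 12 = -173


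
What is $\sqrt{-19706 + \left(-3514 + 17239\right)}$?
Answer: $i \sqrt{5981} \approx 77.337 i$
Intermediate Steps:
$\sqrt{-19706 + \left(-3514 + 17239\right)} = \sqrt{-19706 + 13725} = \sqrt{-5981} = i \sqrt{5981}$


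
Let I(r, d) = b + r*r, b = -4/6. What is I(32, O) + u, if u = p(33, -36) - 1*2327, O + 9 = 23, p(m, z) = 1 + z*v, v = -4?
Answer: -3476/3 ≈ -1158.7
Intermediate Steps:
b = -⅔ (b = -4*⅙ = -⅔ ≈ -0.66667)
p(m, z) = 1 - 4*z (p(m, z) = 1 + z*(-4) = 1 - 4*z)
O = 14 (O = -9 + 23 = 14)
I(r, d) = -⅔ + r² (I(r, d) = -⅔ + r*r = -⅔ + r²)
u = -2182 (u = (1 - 4*(-36)) - 1*2327 = (1 + 144) - 2327 = 145 - 2327 = -2182)
I(32, O) + u = (-⅔ + 32²) - 2182 = (-⅔ + 1024) - 2182 = 3070/3 - 2182 = -3476/3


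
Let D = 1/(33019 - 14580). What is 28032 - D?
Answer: 516882047/18439 ≈ 28032.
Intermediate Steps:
D = 1/18439 ≈ 5.4233e-5
28032 - D = 28032 - 1*1/18439 = 28032 - 1/18439 = 516882047/18439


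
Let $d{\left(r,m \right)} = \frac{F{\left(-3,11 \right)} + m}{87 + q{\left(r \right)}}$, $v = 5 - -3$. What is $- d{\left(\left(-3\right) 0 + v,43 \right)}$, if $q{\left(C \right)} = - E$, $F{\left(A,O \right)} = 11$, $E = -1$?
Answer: $- \frac{27}{44} \approx -0.61364$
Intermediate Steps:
$q{\left(C \right)} = 1$ ($q{\left(C \right)} = \left(-1\right) \left(-1\right) = 1$)
$v = 8$ ($v = 5 + 3 = 8$)
$d{\left(r,m \right)} = \frac{1}{8} + \frac{m}{88}$ ($d{\left(r,m \right)} = \frac{11 + m}{87 + 1} = \frac{11 + m}{88} = \left(11 + m\right) \frac{1}{88} = \frac{1}{8} + \frac{m}{88}$)
$- d{\left(\left(-3\right) 0 + v,43 \right)} = - (\frac{1}{8} + \frac{1}{88} \cdot 43) = - (\frac{1}{8} + \frac{43}{88}) = \left(-1\right) \frac{27}{44} = - \frac{27}{44}$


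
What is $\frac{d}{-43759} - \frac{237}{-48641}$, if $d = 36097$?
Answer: $- \frac{1745423294}{2128481519} \approx -0.82003$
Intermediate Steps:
$\frac{d}{-43759} - \frac{237}{-48641} = \frac{36097}{-43759} - \frac{237}{-48641} = 36097 \left(- \frac{1}{43759}\right) - - \frac{237}{48641} = - \frac{36097}{43759} + \frac{237}{48641} = - \frac{1745423294}{2128481519}$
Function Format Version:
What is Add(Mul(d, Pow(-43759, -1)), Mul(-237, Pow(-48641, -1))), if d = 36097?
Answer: Rational(-1745423294, 2128481519) ≈ -0.82003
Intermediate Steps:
Add(Mul(d, Pow(-43759, -1)), Mul(-237, Pow(-48641, -1))) = Add(Mul(36097, Pow(-43759, -1)), Mul(-237, Pow(-48641, -1))) = Add(Mul(36097, Rational(-1, 43759)), Mul(-237, Rational(-1, 48641))) = Add(Rational(-36097, 43759), Rational(237, 48641)) = Rational(-1745423294, 2128481519)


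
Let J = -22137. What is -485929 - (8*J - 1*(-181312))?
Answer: -490145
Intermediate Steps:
-485929 - (8*J - 1*(-181312)) = -485929 - (8*(-22137) - 1*(-181312)) = -485929 - (-177096 + 181312) = -485929 - 1*4216 = -485929 - 4216 = -490145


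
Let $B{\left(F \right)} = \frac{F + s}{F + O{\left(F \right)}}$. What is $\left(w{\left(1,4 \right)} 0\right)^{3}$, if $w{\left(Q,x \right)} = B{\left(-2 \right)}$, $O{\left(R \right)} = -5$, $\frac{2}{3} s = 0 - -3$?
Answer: $0$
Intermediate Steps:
$s = \frac{9}{2}$ ($s = \frac{3 \left(0 - -3\right)}{2} = \frac{3 \left(0 + 3\right)}{2} = \frac{3}{2} \cdot 3 = \frac{9}{2} \approx 4.5$)
$B{\left(F \right)} = \frac{\frac{9}{2} + F}{-5 + F}$ ($B{\left(F \right)} = \frac{F + \frac{9}{2}}{F - 5} = \frac{\frac{9}{2} + F}{-5 + F}$)
$w{\left(Q,x \right)} = - \frac{5}{14}$ ($w{\left(Q,x \right)} = \frac{\frac{9}{2} - 2}{-5 - 2} = \frac{1}{-7} \cdot \frac{5}{2} = \left(- \frac{1}{7}\right) \frac{5}{2} = - \frac{5}{14}$)
$\left(w{\left(1,4 \right)} 0\right)^{3} = \left(\left(- \frac{5}{14}\right) 0\right)^{3} = 0^{3} = 0$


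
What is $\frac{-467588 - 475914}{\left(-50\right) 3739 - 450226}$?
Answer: $\frac{471751}{318588} \approx 1.4808$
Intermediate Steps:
$\frac{-467588 - 475914}{\left(-50\right) 3739 - 450226} = - \frac{943502}{-186950 - 450226} = - \frac{943502}{-637176} = \left(-943502\right) \left(- \frac{1}{637176}\right) = \frac{471751}{318588}$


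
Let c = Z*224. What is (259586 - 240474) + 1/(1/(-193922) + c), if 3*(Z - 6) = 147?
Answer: 45660843267290/2389119039 ≈ 19112.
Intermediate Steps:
Z = 55 (Z = 6 + (⅓)*147 = 6 + 49 = 55)
c = 12320 (c = 55*224 = 12320)
(259586 - 240474) + 1/(1/(-193922) + c) = (259586 - 240474) + 1/(1/(-193922) + 12320) = 19112 + 1/(-1/193922 + 12320) = 19112 + 1/(2389119039/193922) = 19112 + 193922/2389119039 = 45660843267290/2389119039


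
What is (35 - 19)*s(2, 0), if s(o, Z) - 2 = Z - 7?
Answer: -80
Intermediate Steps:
s(o, Z) = -5 + Z (s(o, Z) = 2 + (Z - 7) = 2 + (-7 + Z) = -5 + Z)
(35 - 19)*s(2, 0) = (35 - 19)*(-5 + 0) = 16*(-5) = -80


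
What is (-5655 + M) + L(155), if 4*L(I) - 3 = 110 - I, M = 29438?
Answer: 47545/2 ≈ 23773.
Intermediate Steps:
L(I) = 113/4 - I/4 (L(I) = ¾ + (110 - I)/4 = ¾ + (55/2 - I/4) = 113/4 - I/4)
(-5655 + M) + L(155) = (-5655 + 29438) + (113/4 - ¼*155) = 23783 + (113/4 - 155/4) = 23783 - 21/2 = 47545/2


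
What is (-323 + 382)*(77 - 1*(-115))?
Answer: 11328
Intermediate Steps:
(-323 + 382)*(77 - 1*(-115)) = 59*(77 + 115) = 59*192 = 11328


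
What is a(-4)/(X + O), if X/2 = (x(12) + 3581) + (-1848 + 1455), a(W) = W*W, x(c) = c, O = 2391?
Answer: 16/8791 ≈ 0.0018200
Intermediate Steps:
a(W) = W**2
X = 6400 (X = 2*((12 + 3581) + (-1848 + 1455)) = 2*(3593 - 393) = 2*3200 = 6400)
a(-4)/(X + O) = (-4)**2/(6400 + 2391) = 16/8791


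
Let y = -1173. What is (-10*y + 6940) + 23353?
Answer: 42023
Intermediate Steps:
(-10*y + 6940) + 23353 = (-10*(-1173) + 6940) + 23353 = (11730 + 6940) + 23353 = 18670 + 23353 = 42023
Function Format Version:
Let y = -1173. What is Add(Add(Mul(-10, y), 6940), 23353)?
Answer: 42023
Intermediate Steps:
Add(Add(Mul(-10, y), 6940), 23353) = Add(Add(Mul(-10, -1173), 6940), 23353) = Add(Add(11730, 6940), 23353) = Add(18670, 23353) = 42023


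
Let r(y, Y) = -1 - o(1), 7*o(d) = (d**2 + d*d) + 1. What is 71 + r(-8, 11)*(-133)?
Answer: 261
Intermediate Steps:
o(d) = 1/7 + 2*d**2/7 (o(d) = ((d**2 + d*d) + 1)/7 = ((d**2 + d**2) + 1)/7 = (2*d**2 + 1)/7 = (1 + 2*d**2)/7 = 1/7 + 2*d**2/7)
r(y, Y) = -10/7 (r(y, Y) = -1 - (1/7 + (2/7)*1**2) = -1 - (1/7 + (2/7)*1) = -1 - (1/7 + 2/7) = -1 - 1*3/7 = -1 - 3/7 = -10/7)
71 + r(-8, 11)*(-133) = 71 - 10/7*(-133) = 71 + 190 = 261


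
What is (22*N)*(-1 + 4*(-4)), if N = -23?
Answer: 8602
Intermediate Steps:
(22*N)*(-1 + 4*(-4)) = (22*(-23))*(-1 + 4*(-4)) = -506*(-1 - 16) = -506*(-17) = 8602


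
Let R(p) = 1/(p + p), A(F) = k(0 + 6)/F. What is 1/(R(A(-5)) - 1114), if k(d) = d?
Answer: -12/13373 ≈ -0.00089733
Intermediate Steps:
A(F) = 6/F (A(F) = (0 + 6)/F = 6/F)
R(p) = 1/(2*p)
1/(R(A(-5)) - 1114) = 1/(1/(2*((6/(-5)))) - 1114) = 1/(1/(2*((6*(-1/5)))) - 1114) = 1/(1/(2*(-6/5)) - 1114) = 1/((1/2)*(-5/6) - 1114) = 1/(-5/12 - 1114) = 1/(-13373/12) = -12/13373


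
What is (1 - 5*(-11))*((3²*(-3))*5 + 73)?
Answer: -3472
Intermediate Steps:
(1 - 5*(-11))*((3²*(-3))*5 + 73) = (1 + 55)*((9*(-3))*5 + 73) = 56*(-27*5 + 73) = 56*(-135 + 73) = 56*(-62) = -3472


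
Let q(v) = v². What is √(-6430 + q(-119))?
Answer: 3*√859 ≈ 87.926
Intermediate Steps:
√(-6430 + q(-119)) = √(-6430 + (-119)²) = √(-6430 + 14161) = √7731 = 3*√859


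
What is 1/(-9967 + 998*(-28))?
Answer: -1/37911 ≈ -2.6378e-5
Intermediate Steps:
1/(-9967 + 998*(-28)) = 1/(-9967 - 27944) = 1/(-37911) = -1/37911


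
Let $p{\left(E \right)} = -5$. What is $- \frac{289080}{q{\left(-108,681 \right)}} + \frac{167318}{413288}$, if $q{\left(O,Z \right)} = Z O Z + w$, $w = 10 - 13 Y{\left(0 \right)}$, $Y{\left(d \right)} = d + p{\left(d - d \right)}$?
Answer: $\frac{128784568939}{313636204084} \approx 0.41062$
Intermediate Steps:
$Y{\left(d \right)} = -5 + d$ ($Y{\left(d \right)} = d - 5 = -5 + d$)
$w = 75$ ($w = 10 - 13 \left(-5 + 0\right) = 10 - -65 = 10 + 65 = 75$)
$q{\left(O,Z \right)} = 75 + O Z^{2}$ ($q{\left(O,Z \right)} = Z O Z + 75 = O Z Z + 75 = O Z^{2} + 75 = 75 + O Z^{2}$)
$- \frac{289080}{q{\left(-108,681 \right)}} + \frac{167318}{413288} = - \frac{289080}{75 - 108 \cdot 681^{2}} + \frac{167318}{413288} = - \frac{289080}{75 - 50086188} + 167318 \cdot \frac{1}{413288} = - \frac{289080}{75 - 50086188} + \frac{83659}{206644} = - \frac{289080}{-50086113} + \frac{83659}{206644} = \left(-289080\right) \left(- \frac{1}{50086113}\right) + \frac{83659}{206644} = \frac{8760}{1517761} + \frac{83659}{206644} = \frac{128784568939}{313636204084}$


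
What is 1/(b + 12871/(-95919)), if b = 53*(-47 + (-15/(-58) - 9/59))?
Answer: -328234818/815831590559 ≈ -0.00040233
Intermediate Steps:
b = -8504963/3422 (b = 53*(-47 + (-15*(-1/58) - 9*1/59)) = 53*(-47 + (15/58 - 9/59)) = 53*(-47 + 363/3422) = 53*(-160471/3422) = -8504963/3422 ≈ -2485.4)
1/(b + 12871/(-95919)) = 1/(-8504963/3422 + 12871/(-95919)) = 1/(-8504963/3422 + 12871*(-1/95919)) = 1/(-8504963/3422 - 12871/95919) = 1/(-815831590559/328234818) = -328234818/815831590559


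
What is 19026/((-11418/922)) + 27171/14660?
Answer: -42809178507/27897980 ≈ -1534.5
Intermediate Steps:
19026/((-11418/922)) + 27171/14660 = 19026/((-11418*1/922)) + 27171*(1/14660) = 19026/(-5709/461) + 27171/14660 = 19026*(-461/5709) + 27171/14660 = -2923662/1903 + 27171/14660 = -42809178507/27897980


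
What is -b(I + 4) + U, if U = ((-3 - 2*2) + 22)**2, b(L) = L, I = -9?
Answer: 230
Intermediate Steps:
U = 225 (U = ((-3 - 4) + 22)**2 = (-7 + 22)**2 = 15**2 = 225)
-b(I + 4) + U = -(-9 + 4) + 225 = -1*(-5) + 225 = 5 + 225 = 230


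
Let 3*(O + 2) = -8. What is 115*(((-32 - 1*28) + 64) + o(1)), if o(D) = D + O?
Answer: 115/3 ≈ 38.333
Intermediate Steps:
O = -14/3 (O = -2 + (⅓)*(-8) = -2 - 8/3 = -14/3 ≈ -4.6667)
o(D) = -14/3 + D (o(D) = D - 14/3 = -14/3 + D)
115*(((-32 - 1*28) + 64) + o(1)) = 115*(((-32 - 1*28) + 64) + (-14/3 + 1)) = 115*(((-32 - 28) + 64) - 11/3) = 115*((-60 + 64) - 11/3) = 115*(4 - 11/3) = 115*(⅓) = 115/3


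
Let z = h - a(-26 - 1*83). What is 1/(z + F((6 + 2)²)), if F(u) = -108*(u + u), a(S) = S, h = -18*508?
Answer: -1/22859 ≈ -4.3746e-5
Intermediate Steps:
h = -9144
F(u) = -216*u
z = -9035 (z = -9144 - (-26 - 1*83) = -9144 - (-26 - 83) = -9144 - 1*(-109) = -9144 + 109 = -9035)
1/(z + F((6 + 2)²)) = 1/(-9035 - 216*(6 + 2)²) = 1/(-9035 - 216*8²) = 1/(-9035 - 216*64) = 1/(-9035 - 13824) = 1/(-22859) = -1/22859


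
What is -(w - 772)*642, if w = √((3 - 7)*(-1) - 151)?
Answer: 495624 - 4494*I*√3 ≈ 4.9562e+5 - 7783.8*I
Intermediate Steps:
w = 7*I*√3 (w = √(-4*(-1) - 151) = √(4 - 151) = √(-147) = 7*I*√3 ≈ 12.124*I)
-(w - 772)*642 = -(7*I*√3 - 772)*642 = -(-772 + 7*I*√3)*642 = -(-495624 + 4494*I*√3) = 495624 - 4494*I*√3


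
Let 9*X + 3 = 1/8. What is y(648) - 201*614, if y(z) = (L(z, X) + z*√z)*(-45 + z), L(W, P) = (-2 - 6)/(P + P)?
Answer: -2664858/23 + 7033392*√2 ≈ 9.8308e+6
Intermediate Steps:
X = -23/72 (X = -⅓ + (⅑)/8 = -⅓ + (⅑)*(⅛) = -⅓ + 1/72 = -23/72 ≈ -0.31944)
L(W, P) = -4/P (L(W, P) = -8*1/(2*P) = -4/P)
y(z) = (-45 + z)*(288/23 + z^(3/2)) (y(z) = (-4/(-23/72) + z*√z)*(-45 + z) = (-4*(-72/23) + z^(3/2))*(-45 + z) = (288/23 + z^(3/2))*(-45 + z) = (-45 + z)*(288/23 + z^(3/2)))
y(648) - 201*614 = (-12960/23 + 648^(5/2) - 524880*√2 + (288/23)*648) - 201*614 = (-12960/23 + 7558272*√2 - 524880*√2 + 186624/23) - 123414 = (173664/23 + 7033392*√2) - 123414 = -2664858/23 + 7033392*√2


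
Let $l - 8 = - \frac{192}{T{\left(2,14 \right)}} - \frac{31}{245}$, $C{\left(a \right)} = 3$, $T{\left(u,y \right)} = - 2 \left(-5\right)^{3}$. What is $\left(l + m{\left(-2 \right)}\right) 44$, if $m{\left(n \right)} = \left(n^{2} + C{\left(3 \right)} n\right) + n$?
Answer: $\frac{836924}{6125} \approx 136.64$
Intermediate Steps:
$T{\left(u,y \right)} = 250$ ($T{\left(u,y \right)} = \left(-2\right) \left(-125\right) = 250$)
$m{\left(n \right)} = n^{2} + 4 n$ ($m{\left(n \right)} = \left(n^{2} + 3 n\right) + n = n^{2} + 4 n$)
$l = \frac{43521}{6125}$ ($l = 8 - \left(\frac{31}{245} + \frac{96}{125}\right) = 8 - \frac{5479}{6125} = \frac{43521}{6125} \approx 7.1055$)
$\left(l + m{\left(-2 \right)}\right) 44 = \left(\frac{43521}{6125} - 2 \left(4 - 2\right)\right) 44 = \left(\frac{43521}{6125} - 4\right) 44 = \frac{19021}{6125} \cdot 44 = \frac{836924}{6125}$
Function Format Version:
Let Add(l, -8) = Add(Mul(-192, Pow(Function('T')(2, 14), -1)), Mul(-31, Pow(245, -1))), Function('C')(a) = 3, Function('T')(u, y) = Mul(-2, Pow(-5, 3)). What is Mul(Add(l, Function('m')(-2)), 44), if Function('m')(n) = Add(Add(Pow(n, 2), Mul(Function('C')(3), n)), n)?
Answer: Rational(836924, 6125) ≈ 136.64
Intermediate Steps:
Function('T')(u, y) = 250 (Function('T')(u, y) = Mul(-2, -125) = 250)
Function('m')(n) = Add(Pow(n, 2), Mul(4, n)) (Function('m')(n) = Add(Add(Pow(n, 2), Mul(3, n)), n) = Add(Pow(n, 2), Mul(4, n)))
l = Rational(43521, 6125) (l = Add(8, Add(Mul(-192, Pow(250, -1)), Mul(-31, Pow(245, -1)))) = Add(8, Add(Mul(-192, Rational(1, 250)), Mul(-31, Rational(1, 245)))) = Add(8, Add(Rational(-96, 125), Rational(-31, 245))) = Add(8, Rational(-5479, 6125)) = Rational(43521, 6125) ≈ 7.1055)
Mul(Add(l, Function('m')(-2)), 44) = Mul(Add(Rational(43521, 6125), Mul(-2, Add(4, -2))), 44) = Mul(Add(Rational(43521, 6125), Mul(-2, 2)), 44) = Mul(Add(Rational(43521, 6125), -4), 44) = Mul(Rational(19021, 6125), 44) = Rational(836924, 6125)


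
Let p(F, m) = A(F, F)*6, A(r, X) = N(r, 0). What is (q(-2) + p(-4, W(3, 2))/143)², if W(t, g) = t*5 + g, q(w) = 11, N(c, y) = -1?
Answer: 2455489/20449 ≈ 120.08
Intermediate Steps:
A(r, X) = -1
W(t, g) = g + 5*t (W(t, g) = 5*t + g = g + 5*t)
p(F, m) = -6 (p(F, m) = -1*6 = -6)
(q(-2) + p(-4, W(3, 2))/143)² = (11 - 6/143)² = (1567/143)² = 2455489/20449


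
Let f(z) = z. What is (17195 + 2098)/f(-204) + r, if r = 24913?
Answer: 1687653/68 ≈ 24818.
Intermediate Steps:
(17195 + 2098)/f(-204) + r = (17195 + 2098)/(-204) + 24913 = 19293*(-1/204) + 24913 = -6431/68 + 24913 = 1687653/68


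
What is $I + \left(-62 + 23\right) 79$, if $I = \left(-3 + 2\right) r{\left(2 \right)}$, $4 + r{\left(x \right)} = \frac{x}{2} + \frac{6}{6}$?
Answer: $-3079$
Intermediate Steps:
$r{\left(x \right)} = -3 + \frac{x}{2}$ ($r{\left(x \right)} = -4 + \left(\frac{x}{2} + \frac{6}{6}\right) = -4 + \left(x \frac{1}{2} + 6 \cdot \frac{1}{6}\right) = -4 + \left(\frac{x}{2} + 1\right) = -4 + \left(1 + \frac{x}{2}\right) = -3 + \frac{x}{2}$)
$I = 2$ ($I = \left(-3 + 2\right) \left(-3 + \frac{1}{2} \cdot 2\right) = - (-3 + 1) = \left(-1\right) \left(-2\right) = 2$)
$I + \left(-62 + 23\right) 79 = 2 + \left(-62 + 23\right) 79 = 2 - 3081 = -3079$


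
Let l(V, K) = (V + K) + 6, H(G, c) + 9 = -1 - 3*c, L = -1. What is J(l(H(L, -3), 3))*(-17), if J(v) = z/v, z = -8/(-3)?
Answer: -17/3 ≈ -5.6667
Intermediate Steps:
H(G, c) = -10 - 3*c (H(G, c) = -9 + (-1 - 3*c) = -10 - 3*c)
l(V, K) = 6 + K + V (l(V, K) = (K + V) + 6 = 6 + K + V)
z = 8/3 (z = -⅓*(-8) = 8/3 ≈ 2.6667)
J(v) = 8/(3*v)
J(l(H(L, -3), 3))*(-17) = (8/(3*(6 + 3 + (-10 - 3*(-3)))))*(-17) = (8/(3*(6 + 3 + (-10 + 9))))*(-17) = (8/(3*(6 + 3 - 1)))*(-17) = ((8/3)/8)*(-17) = ((8/3)*(⅛))*(-17) = (⅓)*(-17) = -17/3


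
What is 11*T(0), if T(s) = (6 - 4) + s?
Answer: 22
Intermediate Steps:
T(s) = 2 + s
11*T(0) = 11*(2 + 0) = 11*2 = 22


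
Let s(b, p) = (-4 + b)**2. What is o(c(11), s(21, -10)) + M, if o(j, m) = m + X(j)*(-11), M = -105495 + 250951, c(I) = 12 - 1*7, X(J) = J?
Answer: 145690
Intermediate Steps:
c(I) = 5 (c(I) = 12 - 7 = 5)
M = 145456
o(j, m) = m - 11*j (o(j, m) = m + j*(-11) = m - 11*j)
o(c(11), s(21, -10)) + M = ((-4 + 21)**2 - 11*5) + 145456 = (17**2 - 55) + 145456 = (289 - 55) + 145456 = 234 + 145456 = 145690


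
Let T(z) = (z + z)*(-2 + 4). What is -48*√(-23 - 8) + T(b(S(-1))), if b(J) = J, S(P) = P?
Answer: -4 - 48*I*√31 ≈ -4.0 - 267.25*I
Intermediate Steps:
T(z) = 4*z (T(z) = (2*z)*2 = 4*z)
-48*√(-23 - 8) + T(b(S(-1))) = -48*√(-23 - 8) + 4*(-1) = -48*I*√31 - 4 = -4 - 48*I*√31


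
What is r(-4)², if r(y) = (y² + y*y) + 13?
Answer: 2025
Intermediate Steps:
r(y) = 13 + 2*y² (r(y) = (y² + y²) + 13 = 2*y² + 13 = 13 + 2*y²)
r(-4)² = (13 + 2*(-4)²)² = (13 + 2*16)² = (13 + 32)² = 45² = 2025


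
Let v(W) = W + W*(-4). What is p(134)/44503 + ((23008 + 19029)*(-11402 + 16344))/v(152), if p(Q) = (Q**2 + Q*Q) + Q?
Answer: -4622670903293/10146684 ≈ -4.5558e+5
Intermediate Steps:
p(Q) = Q + 2*Q**2 (p(Q) = (Q**2 + Q**2) + Q = 2*Q**2 + Q = Q + 2*Q**2)
v(W) = -3*W (v(W) = W - 4*W = -3*W)
p(134)/44503 + ((23008 + 19029)*(-11402 + 16344))/v(152) = (134*(1 + 2*134))/44503 + ((23008 + 19029)*(-11402 + 16344))/((-3*152)) = (134*(1 + 268))*(1/44503) + (42037*4942)/(-456) = (134*269)*(1/44503) + 207746854*(-1/456) = 36046*(1/44503) - 103873427/228 = 36046/44503 - 103873427/228 = -4622670903293/10146684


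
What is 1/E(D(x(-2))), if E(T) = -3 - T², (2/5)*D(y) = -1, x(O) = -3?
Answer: -4/37 ≈ -0.10811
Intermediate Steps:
D(y) = -5/2 (D(y) = (5/2)*(-1) = -5/2)
1/E(D(x(-2))) = 1/(-3 - (-5/2)²) = 1/(-3 - 1*25/4) = 1/(-3 - 25/4) = 1/(-37/4) = -4/37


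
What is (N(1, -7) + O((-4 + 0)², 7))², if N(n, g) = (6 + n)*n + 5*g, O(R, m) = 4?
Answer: 576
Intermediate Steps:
N(n, g) = 5*g + n*(6 + n) (N(n, g) = n*(6 + n) + 5*g = 5*g + n*(6 + n))
(N(1, -7) + O((-4 + 0)², 7))² = ((1² + 5*(-7) + 6*1) + 4)² = ((1 - 35 + 6) + 4)² = (-28 + 4)² = (-24)² = 576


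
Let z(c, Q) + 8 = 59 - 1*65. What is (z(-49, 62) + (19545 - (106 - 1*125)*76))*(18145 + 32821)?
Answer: 1069011850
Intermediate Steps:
z(c, Q) = -14 (z(c, Q) = -8 + (59 - 1*65) = -8 + (59 - 65) = -8 - 6 = -14)
(z(-49, 62) + (19545 - (106 - 1*125)*76))*(18145 + 32821) = (-14 + (19545 - (106 - 1*125)*76))*(18145 + 32821) = (-14 + (19545 - (106 - 125)*76))*50966 = (-14 + (19545 - (-19)*76))*50966 = (-14 + (19545 - 1*(-1444)))*50966 = (-14 + (19545 + 1444))*50966 = (-14 + 20989)*50966 = 20975*50966 = 1069011850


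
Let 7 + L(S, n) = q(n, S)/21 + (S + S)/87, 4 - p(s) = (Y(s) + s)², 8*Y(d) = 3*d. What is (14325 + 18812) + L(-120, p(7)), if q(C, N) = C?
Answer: 430334281/12992 ≈ 33123.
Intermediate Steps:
Y(d) = 3*d/8 (Y(d) = (3*d)/8 = 3*d/8)
p(s) = 4 - 121*s²/64 (p(s) = 4 - (3*s/8 + s)² = 4 - (11*s/8)² = 4 - 121*s²/64)
L(S, n) = -7 + n/21 + 2*S/87 (L(S, n) = -7 + (n/21 + (S + S)/87) = -7 + (n*(1/21) + (2*S)*(1/87)) = -7 + (n/21 + 2*S/87) = -7 + n/21 + 2*S/87)
(14325 + 18812) + L(-120, p(7)) = (14325 + 18812) + (-7 + (4 - 121/64*7²)/21 + (2/87)*(-120)) = 33137 + (-7 + (4 - 121/64*49)/21 - 80/29) = 33137 + (-7 + (4 - 5929/64)/21 - 80/29) = 33137 + (-7 + (1/21)*(-5673/64) - 80/29) = 33137 + (-7 - 1891/448 - 80/29) = 33137 - 181623/12992 = 430334281/12992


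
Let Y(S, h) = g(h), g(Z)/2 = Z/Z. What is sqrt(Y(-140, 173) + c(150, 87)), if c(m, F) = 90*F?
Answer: 2*sqrt(1958) ≈ 88.499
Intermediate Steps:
g(Z) = 2 (g(Z) = 2*(Z/Z) = 2*1 = 2)
Y(S, h) = 2
sqrt(Y(-140, 173) + c(150, 87)) = sqrt(2 + 90*87) = sqrt(2 + 7830) = sqrt(7832) = 2*sqrt(1958)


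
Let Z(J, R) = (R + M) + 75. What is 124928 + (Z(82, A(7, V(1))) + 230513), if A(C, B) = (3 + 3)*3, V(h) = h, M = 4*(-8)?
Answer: 355502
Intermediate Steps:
M = -32
A(C, B) = 18 (A(C, B) = 6*3 = 18)
Z(J, R) = 43 + R (Z(J, R) = (R - 32) + 75 = (-32 + R) + 75 = 43 + R)
124928 + (Z(82, A(7, V(1))) + 230513) = 124928 + ((43 + 18) + 230513) = 124928 + (61 + 230513) = 124928 + 230574 = 355502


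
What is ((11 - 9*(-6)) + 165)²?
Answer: 52900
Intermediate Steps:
((11 - 9*(-6)) + 165)² = ((11 + 54) + 165)² = (65 + 165)² = 230² = 52900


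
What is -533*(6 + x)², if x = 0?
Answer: -19188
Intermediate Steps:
-533*(6 + x)² = -533*(6 + 0)² = -533*6² = -533*36 = -19188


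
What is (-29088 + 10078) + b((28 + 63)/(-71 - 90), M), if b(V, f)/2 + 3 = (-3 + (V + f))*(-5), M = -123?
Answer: -408258/23 ≈ -17750.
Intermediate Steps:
b(V, f) = 24 - 10*V - 10*f (b(V, f) = -6 + 2*((-3 + (V + f))*(-5)) = -6 + 2*((-3 + V + f)*(-5)) = -6 + 2*(15 - 5*V - 5*f) = -6 + (30 - 10*V - 10*f) = 24 - 10*V - 10*f)
(-29088 + 10078) + b((28 + 63)/(-71 - 90), M) = (-29088 + 10078) + (24 - 10*(28 + 63)/(-71 - 90) - 10*(-123)) = -19010 + (24 - 910/(-161) + 1230) = -19010 + (24 - 910*(-1)/161 + 1230) = -19010 + (24 - 10*(-13/23) + 1230) = -19010 + (24 + 130/23 + 1230) = -19010 + 28972/23 = -408258/23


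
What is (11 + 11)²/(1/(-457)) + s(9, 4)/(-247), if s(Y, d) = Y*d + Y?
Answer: -54633481/247 ≈ -2.2119e+5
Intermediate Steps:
s(Y, d) = Y + Y*d
(11 + 11)²/(1/(-457)) + s(9, 4)/(-247) = (11 + 11)²/(1/(-457)) + (9*(1 + 4))/(-247) = 22²/(-1/457) + (9*5)*(-1/247) = 484*(-457) + 45*(-1/247) = -221188 - 45/247 = -54633481/247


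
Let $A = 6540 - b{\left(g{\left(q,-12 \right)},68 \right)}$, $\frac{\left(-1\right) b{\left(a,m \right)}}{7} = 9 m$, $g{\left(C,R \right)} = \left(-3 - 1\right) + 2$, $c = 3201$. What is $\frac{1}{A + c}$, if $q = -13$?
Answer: $\frac{1}{14025} \approx 7.1301 \cdot 10^{-5}$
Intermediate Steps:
$g{\left(C,R \right)} = -2$ ($g{\left(C,R \right)} = -4 + 2 = -2$)
$b{\left(a,m \right)} = - 63 m$ ($b{\left(a,m \right)} = - 7 \cdot 9 m = - 63 m$)
$A = 10824$ ($A = 6540 - \left(-63\right) 68 = 6540 - -4284 = 6540 + 4284 = 10824$)
$\frac{1}{A + c} = \frac{1}{10824 + 3201} = \frac{1}{14025}$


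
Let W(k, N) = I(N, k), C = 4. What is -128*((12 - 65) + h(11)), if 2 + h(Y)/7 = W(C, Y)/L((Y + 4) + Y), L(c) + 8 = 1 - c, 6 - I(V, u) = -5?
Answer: 26624/3 ≈ 8874.7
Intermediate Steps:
I(V, u) = 11 (I(V, u) = 6 - 1*(-5) = 6 + 5 = 11)
L(c) = -7 - c (L(c) = -8 + (1 - c) = -7 - c)
W(k, N) = 11
h(Y) = -14 + 77/(-11 - 2*Y) (h(Y) = -14 + 7*(11/(-7 - ((Y + 4) + Y))) = -14 + 7*(11/(-7 - ((4 + Y) + Y))) = -14 + 7*(11/(-7 - (4 + 2*Y))) = -14 + 7*(11/(-7 + (-4 - 2*Y))) = -14 + 7*(11/(-11 - 2*Y)) = -14 + 77/(-11 - 2*Y))
-128*((12 - 65) + h(11)) = -128*((12 - 65) + 7*(-33 - 4*11)/(11 + 2*11)) = -128*(-53 + 7*(-33 - 44)/(11 + 22)) = -128*(-53 + 7*(-77)/33) = -128*(-53 + 7*(1/33)*(-77)) = -128*(-53 - 49/3) = -128*(-208/3) = 26624/3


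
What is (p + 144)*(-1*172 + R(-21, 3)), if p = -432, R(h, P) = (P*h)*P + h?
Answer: 110016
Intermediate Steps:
R(h, P) = h + h*P² (R(h, P) = h*P² + h = h + h*P²)
(p + 144)*(-1*172 + R(-21, 3)) = (-432 + 144)*(-1*172 - 21*(1 + 3²)) = -288*(-172 - 21*(1 + 9)) = -288*(-172 - 21*10) = -288*(-172 - 210) = -288*(-382) = 110016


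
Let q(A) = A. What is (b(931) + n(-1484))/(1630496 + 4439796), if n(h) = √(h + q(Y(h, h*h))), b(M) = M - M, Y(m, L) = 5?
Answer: I*√1479/6070292 ≈ 6.3354e-6*I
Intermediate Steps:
b(M) = 0
n(h) = √(5 + h) (n(h) = √(h + 5) = √(5 + h))
(b(931) + n(-1484))/(1630496 + 4439796) = (0 + √(5 - 1484))/(1630496 + 4439796) = (0 + √(-1479))/6070292 = (0 + I*√1479)*(1/6070292) = (I*√1479)*(1/6070292) = I*√1479/6070292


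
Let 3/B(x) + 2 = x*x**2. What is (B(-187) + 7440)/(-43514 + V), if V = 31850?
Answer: -16217228399/25424429040 ≈ -0.63786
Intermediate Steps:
B(x) = 3/(-2 + x**3) (B(x) = 3/(-2 + x*x**2) = 3/(-2 + x**3))
(B(-187) + 7440)/(-43514 + V) = (3/(-2 + (-187)**3) + 7440)/(-43514 + 31850) = (3/(-2 - 6539203) + 7440)/(-11664) = (3/(-6539205) + 7440)*(-1/11664) = (3*(-1/6539205) + 7440)*(-1/11664) = (-1/2179735 + 7440)*(-1/11664) = (16217228399/2179735)*(-1/11664) = -16217228399/25424429040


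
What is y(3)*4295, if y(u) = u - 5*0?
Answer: 12885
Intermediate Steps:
y(u) = u (y(u) = u + 0 = u)
y(3)*4295 = 3*4295 = 12885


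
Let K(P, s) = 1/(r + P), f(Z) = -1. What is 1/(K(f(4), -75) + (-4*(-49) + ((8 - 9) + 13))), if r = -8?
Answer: 9/1871 ≈ 0.0048103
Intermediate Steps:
K(P, s) = 1/(-8 + P)
1/(K(f(4), -75) + (-4*(-49) + ((8 - 9) + 13))) = 1/(1/(-8 - 1) + (-4*(-49) + ((8 - 9) + 13))) = 1/(1/(-9) + (196 + (-1 + 13))) = 1/(-⅑ + (196 + 12)) = 1/(-⅑ + 208) = 1/(1871/9) = 9/1871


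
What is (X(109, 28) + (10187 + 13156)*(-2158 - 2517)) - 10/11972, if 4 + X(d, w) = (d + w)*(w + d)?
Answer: -653131023365/5986 ≈ -1.0911e+8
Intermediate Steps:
X(d, w) = -4 + (d + w)² (X(d, w) = -4 + (d + w)*(w + d) = -4 + (d + w)*(d + w) = -4 + (d + w)²)
(X(109, 28) + (10187 + 13156)*(-2158 - 2517)) - 10/11972 = ((-4 + (109 + 28)²) + (10187 + 13156)*(-2158 - 2517)) - 10/11972 = ((-4 + 137²) + 23343*(-4675)) - 10*1/11972 = ((-4 + 18769) - 109128525) - 5/5986 = (18765 - 109128525) - 5/5986 = -109109760 - 5/5986 = -653131023365/5986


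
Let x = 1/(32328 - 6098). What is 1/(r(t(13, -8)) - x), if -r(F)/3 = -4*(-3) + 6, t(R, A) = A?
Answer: -26230/1416421 ≈ -0.018519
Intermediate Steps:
x = 1/26230 ≈ 3.8124e-5
r(F) = -54 (r(F) = -3*(-4*(-3) + 6) = -3*(12 + 6) = -3*18 = -54)
1/(r(t(13, -8)) - x) = 1/(-54 - 1*1/26230) = 1/(-54 - 1/26230) = 1/(-1416421/26230) = -26230/1416421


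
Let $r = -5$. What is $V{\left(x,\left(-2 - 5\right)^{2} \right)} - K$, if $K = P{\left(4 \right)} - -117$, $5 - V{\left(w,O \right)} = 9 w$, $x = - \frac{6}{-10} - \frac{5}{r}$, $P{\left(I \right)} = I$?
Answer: $- \frac{652}{5} \approx -130.4$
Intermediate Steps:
$x = \frac{8}{5}$ ($x = - \frac{6}{-10} - \frac{5}{-5} = \left(-6\right) \left(- \frac{1}{10}\right) - -1 = \frac{3}{5} + 1 = \frac{8}{5} \approx 1.6$)
$V{\left(w,O \right)} = 5 - 9 w$
$K = 121$ ($K = 4 - -117 = 4 + 117 = 121$)
$V{\left(x,\left(-2 - 5\right)^{2} \right)} - K = \left(5 - \frac{72}{5}\right) - 121 = - \frac{47}{5} - 121 = - \frac{652}{5}$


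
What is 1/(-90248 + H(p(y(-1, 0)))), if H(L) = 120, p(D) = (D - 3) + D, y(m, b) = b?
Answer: -1/90128 ≈ -1.1095e-5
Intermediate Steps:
p(D) = -3 + 2*D (p(D) = (-3 + D) + D = -3 + 2*D)
1/(-90248 + H(p(y(-1, 0)))) = 1/(-90248 + 120) = 1/(-90128) = -1/90128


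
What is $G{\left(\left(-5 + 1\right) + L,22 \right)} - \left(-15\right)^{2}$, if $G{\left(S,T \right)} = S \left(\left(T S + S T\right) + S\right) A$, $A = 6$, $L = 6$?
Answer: $855$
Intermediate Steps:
$G{\left(S,T \right)} = 6 S \left(S + 2 S T\right)$ ($G{\left(S,T \right)} = S \left(\left(T S + S T\right) + S\right) 6 = S \left(\left(S T + S T\right) + S\right) 6 = S \left(2 S T + S\right) 6 = S \left(S + 2 S T\right) 6 = 6 S \left(S + 2 S T\right)$)
$G{\left(\left(-5 + 1\right) + L,22 \right)} - \left(-15\right)^{2} = \left(\left(-5 + 1\right) + 6\right)^{2} \left(6 + 12 \cdot 22\right) - \left(-15\right)^{2} = \left(-4 + 6\right)^{2} \left(6 + 264\right) - 225 = 2^{2} \cdot 270 - 225 = 4 \cdot 270 - 225 = 1080 - 225 = 855$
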